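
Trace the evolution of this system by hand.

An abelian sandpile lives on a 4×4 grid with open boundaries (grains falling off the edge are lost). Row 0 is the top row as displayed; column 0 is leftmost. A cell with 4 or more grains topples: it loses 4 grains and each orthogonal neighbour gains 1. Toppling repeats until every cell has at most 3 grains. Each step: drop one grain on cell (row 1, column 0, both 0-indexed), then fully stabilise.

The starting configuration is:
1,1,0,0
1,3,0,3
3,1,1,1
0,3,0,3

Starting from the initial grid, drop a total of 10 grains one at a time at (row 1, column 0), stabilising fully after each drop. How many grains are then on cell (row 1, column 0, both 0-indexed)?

2

t=0: 1,1,0,0
1,3,0,3
3,1,1,1
0,3,0,3
t=1: 1,1,0,0
2,3,0,3
3,1,1,1
0,3,0,3
t=2: 1,1,0,0
3,3,0,3
3,1,1,1
0,3,0,3
t=3: 2,2,0,0
2,0,1,3
0,3,1,1
1,3,0,3
t=4: 2,2,0,0
3,0,1,3
0,3,1,1
1,3,0,3
t=5: 3,2,0,0
0,1,1,3
1,3,1,1
1,3,0,3
t=6: 3,2,0,0
1,1,1,3
1,3,1,1
1,3,0,3
t=7: 3,2,0,0
2,1,1,3
1,3,1,1
1,3,0,3
t=8: 3,2,0,0
3,1,1,3
1,3,1,1
1,3,0,3
t=9: 0,3,0,0
1,2,1,3
2,3,1,1
1,3,0,3
t=10: 0,3,0,0
2,2,1,3
2,3,1,1
1,3,0,3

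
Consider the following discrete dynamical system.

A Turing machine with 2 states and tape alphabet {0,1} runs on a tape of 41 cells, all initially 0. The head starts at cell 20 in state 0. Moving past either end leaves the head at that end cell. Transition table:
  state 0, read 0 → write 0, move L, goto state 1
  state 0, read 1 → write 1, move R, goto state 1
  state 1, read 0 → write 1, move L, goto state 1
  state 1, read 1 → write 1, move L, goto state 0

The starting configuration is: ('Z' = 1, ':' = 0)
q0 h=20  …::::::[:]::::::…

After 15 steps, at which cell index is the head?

5

k=0  q0 h=20  …::::::[:]::::::…
k=1  q1 h=19  …::::::[:]::::::…
k=2  q1 h=18  …::::::[:]Z:::::…
k=3  q1 h=17  …::::::[:]ZZ::::…
k=4  q1 h=16  …::::::[:]ZZZ:::…
k=5  q1 h=15  …::::::[:]ZZZZ::…
k=6  q1 h=14  …::::::[:]ZZZZZ:…
k=7  q1 h=13  …::::::[:]ZZZZZZ…
k=8  q1 h=12  …::::::[:]ZZZZZZ…
k=9  q1 h=11  …::::::[:]ZZZZZZ…
k=10  q1 h=10  …::::::[:]ZZZZZZ…
k=11  q1 h= 9  …::::::[:]ZZZZZZ…
k=12  q1 h= 8  …::::::[:]ZZZZZZ…
k=13  q1 h= 7  …::::::[:]ZZZZZZ…
k=14  q1 h= 6  |::::::[:]ZZZZZZ…
k=15  q1 h= 5  |:::::[:]ZZZZZZ…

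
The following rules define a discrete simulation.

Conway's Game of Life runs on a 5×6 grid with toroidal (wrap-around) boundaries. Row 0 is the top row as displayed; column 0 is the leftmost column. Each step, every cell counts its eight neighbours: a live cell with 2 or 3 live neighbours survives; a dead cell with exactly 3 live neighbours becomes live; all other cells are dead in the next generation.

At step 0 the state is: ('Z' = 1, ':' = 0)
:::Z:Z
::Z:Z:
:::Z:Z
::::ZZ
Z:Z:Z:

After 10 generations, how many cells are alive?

step 0: :::Z:Z
::Z:Z:
:::Z:Z
::::ZZ
Z:Z:Z:
step 1: :ZZ::Z
::Z::Z
:::Z:Z
Z:::::
Z:::::
step 2: :ZZ::Z
:ZZZ:Z
Z:::ZZ
Z::::Z
Z::::Z
step 3: :::Z:Z
:::Z::
::ZZ::
:Z::::
::::Z:
step 4: :::Z::
:::Z::
::ZZ::
::ZZ::
::::Z:
step 5: :::ZZ:
:::ZZ:
::::Z:
::Z:Z:
::Z:Z:
step 6: ::Z::Z
:::::Z
::::ZZ
::::ZZ
::Z:ZZ
step 7: Z::Z:Z
Z::::Z
Z:::::
Z:::::
Z:::::
step 8: :Z::Z:
:Z::Z:
ZZ::::
ZZ:::Z
ZZ::::
step 9: :ZZ::Z
:ZZ::Z
::Z:::
::Z::Z
::Z:::
step 10: :::Z::
:::Z::
Z:ZZ::
:ZZZ::
Z:ZZ::

11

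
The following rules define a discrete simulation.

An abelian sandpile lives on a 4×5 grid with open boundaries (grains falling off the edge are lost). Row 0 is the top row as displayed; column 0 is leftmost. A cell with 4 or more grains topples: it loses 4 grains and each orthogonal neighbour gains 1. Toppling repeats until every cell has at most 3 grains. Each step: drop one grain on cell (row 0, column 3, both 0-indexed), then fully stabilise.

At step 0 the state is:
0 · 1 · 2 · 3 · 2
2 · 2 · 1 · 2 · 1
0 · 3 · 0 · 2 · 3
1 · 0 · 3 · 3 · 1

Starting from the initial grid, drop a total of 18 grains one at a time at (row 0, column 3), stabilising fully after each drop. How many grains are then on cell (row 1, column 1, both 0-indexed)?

3

0) 0 · 1 · 2 · 3 · 2
2 · 2 · 1 · 2 · 1
0 · 3 · 0 · 2 · 3
1 · 0 · 3 · 3 · 1
1) 0 · 1 · 3 · 0 · 3
2 · 2 · 1 · 3 · 1
0 · 3 · 0 · 2 · 3
1 · 0 · 3 · 3 · 1
2) 0 · 1 · 3 · 1 · 3
2 · 2 · 1 · 3 · 1
0 · 3 · 0 · 2 · 3
1 · 0 · 3 · 3 · 1
3) 0 · 1 · 3 · 2 · 3
2 · 2 · 1 · 3 · 1
0 · 3 · 0 · 2 · 3
1 · 0 · 3 · 3 · 1
4) 0 · 1 · 3 · 3 · 3
2 · 2 · 1 · 3 · 1
0 · 3 · 0 · 2 · 3
1 · 0 · 3 · 3 · 1
5) 0 · 2 · 0 · 3 · 0
2 · 2 · 3 · 0 · 3
0 · 3 · 0 · 3 · 3
1 · 0 · 3 · 3 · 1
6) 0 · 2 · 1 · 0 · 1
2 · 2 · 3 · 1 · 3
0 · 3 · 0 · 3 · 3
1 · 0 · 3 · 3 · 1
7) 0 · 2 · 1 · 1 · 1
2 · 2 · 3 · 1 · 3
0 · 3 · 0 · 3 · 3
1 · 0 · 3 · 3 · 1
8) 0 · 2 · 1 · 2 · 1
2 · 2 · 3 · 1 · 3
0 · 3 · 0 · 3 · 3
1 · 0 · 3 · 3 · 1
9) 0 · 2 · 1 · 3 · 1
2 · 2 · 3 · 1 · 3
0 · 3 · 0 · 3 · 3
1 · 0 · 3 · 3 · 1
10) 0 · 2 · 2 · 0 · 2
2 · 2 · 3 · 2 · 3
0 · 3 · 0 · 3 · 3
1 · 0 · 3 · 3 · 1
11) 0 · 2 · 2 · 1 · 2
2 · 2 · 3 · 2 · 3
0 · 3 · 0 · 3 · 3
1 · 0 · 3 · 3 · 1
12) 0 · 2 · 2 · 2 · 2
2 · 2 · 3 · 2 · 3
0 · 3 · 0 · 3 · 3
1 · 0 · 3 · 3 · 1
13) 0 · 2 · 2 · 3 · 2
2 · 2 · 3 · 2 · 3
0 · 3 · 0 · 3 · 3
1 · 0 · 3 · 3 · 1
14) 0 · 2 · 3 · 0 · 3
2 · 2 · 3 · 3 · 3
0 · 3 · 0 · 3 · 3
1 · 0 · 3 · 3 · 1
15) 0 · 2 · 3 · 1 · 3
2 · 2 · 3 · 3 · 3
0 · 3 · 0 · 3 · 3
1 · 0 · 3 · 3 · 1
16) 0 · 2 · 3 · 2 · 3
2 · 2 · 3 · 3 · 3
0 · 3 · 0 · 3 · 3
1 · 0 · 3 · 3 · 1
17) 0 · 2 · 3 · 3 · 3
2 · 2 · 3 · 3 · 3
0 · 3 · 0 · 3 · 3
1 · 0 · 3 · 3 · 1
18) 0 · 3 · 1 · 3 · 1
2 · 3 · 1 · 3 · 2
0 · 3 · 3 · 2 · 1
1 · 1 · 0 · 1 · 3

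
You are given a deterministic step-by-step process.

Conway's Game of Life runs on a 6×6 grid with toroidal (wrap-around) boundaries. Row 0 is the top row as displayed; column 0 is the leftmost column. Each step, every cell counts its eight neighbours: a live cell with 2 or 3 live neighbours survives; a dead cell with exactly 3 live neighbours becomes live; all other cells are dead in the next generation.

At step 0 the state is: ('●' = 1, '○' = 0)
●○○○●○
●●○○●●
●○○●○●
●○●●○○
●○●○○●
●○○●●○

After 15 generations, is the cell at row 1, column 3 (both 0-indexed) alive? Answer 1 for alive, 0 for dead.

1

gen 0: ●○○○●○
●●○○●●
●○○●○●
●○●●○○
●○●○○●
●○○●●○
gen 1: ○○○○○○
○●○●○○
○○○●○○
○○●●○○
●○●○○○
●○○●●○
gen 2: ○○●●●○
○○●○○○
○○○●●○
○●●●○○
○○●○●●
○●○●○●
gen 3: ○●○○●○
○○●○○○
○●○○●○
○●○○○●
○○○○○●
●●○○○●
gen 4: ○●●○○●
○●●●○○
●●●○○○
○○○○●●
○●○○●●
○●○○●●
gen 5: ○○○○○●
○○○●○○
●○○○●●
○○●●●○
○○○●○○
○●○●○○
gen 6: ○○●○●○
●○○○○○
○○●○○●
○○●○○○
○○○○○○
○○●○●○
gen 7: ○●○○○●
○●○●○●
○●○○○○
○○○○○○
○○○●○○
○○○○○○
gen 8: ○○●○●○
○●○○●○
●○●○○○
○○○○○○
○○○○○○
○○○○○○
gen 9: ○○○●○○
○●●○○●
○●○○○○
○○○○○○
○○○○○○
○○○○○○
gen 10: ○○●○○○
●●●○○○
●●●○○○
○○○○○○
○○○○○○
○○○○○○
gen 11: ○○●○○○
●○○●○○
●○●○○○
○●○○○○
○○○○○○
○○○○○○
gen 12: ○○○○○○
○○●●○○
●○●○○○
○●○○○○
○○○○○○
○○○○○○
gen 13: ○○○○○○
○●●●○○
○○●●○○
○●○○○○
○○○○○○
○○○○○○
gen 14: ○○●○○○
○●○●○○
○○○●○○
○○●○○○
○○○○○○
○○○○○○
gen 15: ○○●○○○
○○○●○○
○○○●○○
○○○○○○
○○○○○○
○○○○○○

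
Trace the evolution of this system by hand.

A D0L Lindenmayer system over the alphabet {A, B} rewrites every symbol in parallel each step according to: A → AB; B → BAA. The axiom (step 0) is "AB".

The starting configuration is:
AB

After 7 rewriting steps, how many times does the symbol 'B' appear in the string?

408

step 0: AB
step 1: ABBAA
step 2: ABBAABAAABAB
step 3: ABBAABAAABABBAAABABABBAAABBAA
step 4: ABBAABAAABABBAAABABABBAAABBAABAAABABABBAAABBAAABBAABAAABABABBAABAAABAB
step 5: ABBAABAAABABBAAABABABBAAABBAABAAABABABBAAABBAAABBAABAAABAB…ABBAABAAABABBAAABABABBAAABBAAABBAABAAABABBAAABABABBAAABBAA  (len 169)
step 6: ABBAABAAABABBAAABABABBAAABBAABAAABABABBAAABBAAABBAABAAABAB…BAAABABABBAAABBAABAAABABABBAAABBAAABBAABAAABABABBAABAAABAB  (len 408)
step 7: ABBAABAAABABBAAABABABBAAABBAABAAABABABBAAABBAAABBAABAAABAB…ABBAABAAABABBAAABABABBAAABBAAABBAABAAABABBAAABABABBAAABBAA  (len 985)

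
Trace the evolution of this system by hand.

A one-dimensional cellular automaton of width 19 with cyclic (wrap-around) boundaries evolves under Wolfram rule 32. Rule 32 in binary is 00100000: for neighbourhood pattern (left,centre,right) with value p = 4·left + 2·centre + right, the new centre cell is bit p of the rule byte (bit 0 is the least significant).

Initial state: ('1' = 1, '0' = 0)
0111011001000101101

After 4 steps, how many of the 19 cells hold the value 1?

0

[0] 0111011001000101101
[1] 1000100000000010010
[2] 0000000000000000001
[3] 0000000000000000000
[4] 0000000000000000000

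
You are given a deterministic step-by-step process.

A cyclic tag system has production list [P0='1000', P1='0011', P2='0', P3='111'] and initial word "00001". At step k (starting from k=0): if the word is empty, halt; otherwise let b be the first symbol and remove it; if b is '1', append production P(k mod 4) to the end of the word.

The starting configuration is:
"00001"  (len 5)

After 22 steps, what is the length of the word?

10

gen 0: "00001"  (len 5)
gen 1: "0001"  (len 4)
gen 2: "001"  (len 3)
gen 3: "01"  (len 2)
gen 4: "1"  (len 1)
gen 5: "1000"  (len 4)
gen 6: "0000011"  (len 7)
gen 7: "000011"  (len 6)
gen 8: "00011"  (len 5)
gen 9: "0011"  (len 4)
gen 10: "011"  (len 3)
gen 11: "11"  (len 2)
gen 12: "1111"  (len 4)
gen 13: "1111000"  (len 7)
gen 14: "1110000011"  (len 10)
gen 15: "1100000110"  (len 10)
gen 16: "100000110111"  (len 12)
gen 17: "000001101111000"  (len 15)
gen 18: "00001101111000"  (len 14)
gen 19: "0001101111000"  (len 13)
gen 20: "001101111000"  (len 12)
gen 21: "01101111000"  (len 11)
gen 22: "1101111000"  (len 10)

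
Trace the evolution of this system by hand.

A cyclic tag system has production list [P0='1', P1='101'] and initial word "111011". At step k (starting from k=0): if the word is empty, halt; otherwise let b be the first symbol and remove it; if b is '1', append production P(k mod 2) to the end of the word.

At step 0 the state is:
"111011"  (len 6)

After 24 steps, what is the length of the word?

step 0: "111011"  (len 6)
step 1: "110111"  (len 6)
step 2: "10111101"  (len 8)
step 3: "01111011"  (len 8)
step 4: "1111011"  (len 7)
step 5: "1110111"  (len 7)
step 6: "110111101"  (len 9)
step 7: "101111011"  (len 9)
step 8: "01111011101"  (len 11)
step 9: "1111011101"  (len 10)
step 10: "111011101101"  (len 12)
step 11: "110111011011"  (len 12)
step 12: "10111011011101"  (len 14)
step 13: "01110110111011"  (len 14)
step 14: "1110110111011"  (len 13)
step 15: "1101101110111"  (len 13)
step 16: "101101110111101"  (len 15)
step 17: "011011101111011"  (len 15)
step 18: "11011101111011"  (len 14)
step 19: "10111011110111"  (len 14)
step 20: "0111011110111101"  (len 16)
step 21: "111011110111101"  (len 15)
step 22: "11011110111101101"  (len 17)
step 23: "10111101111011011"  (len 17)
step 24: "0111101111011011101"  (len 19)

19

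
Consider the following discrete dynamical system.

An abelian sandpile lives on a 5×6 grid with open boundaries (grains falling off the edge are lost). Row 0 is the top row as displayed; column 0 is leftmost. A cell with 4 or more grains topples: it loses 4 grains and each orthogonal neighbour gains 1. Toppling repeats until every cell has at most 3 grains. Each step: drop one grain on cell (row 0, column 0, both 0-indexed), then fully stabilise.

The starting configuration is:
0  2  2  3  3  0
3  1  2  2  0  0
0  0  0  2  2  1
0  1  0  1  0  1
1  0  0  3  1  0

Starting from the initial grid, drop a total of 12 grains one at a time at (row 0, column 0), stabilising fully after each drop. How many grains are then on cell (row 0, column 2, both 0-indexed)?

3

step 0: 0  2  2  3  3  0
3  1  2  2  0  0
0  0  0  2  2  1
0  1  0  1  0  1
1  0  0  3  1  0
step 1: 1  2  2  3  3  0
3  1  2  2  0  0
0  0  0  2  2  1
0  1  0  1  0  1
1  0  0  3  1  0
step 2: 2  2  2  3  3  0
3  1  2  2  0  0
0  0  0  2  2  1
0  1  0  1  0  1
1  0  0  3  1  0
step 3: 3  2  2  3  3  0
3  1  2  2  0  0
0  0  0  2  2  1
0  1  0  1  0  1
1  0  0  3  1  0
step 4: 1  3  2  3  3  0
0  2  2  2  0  0
1  0  0  2  2  1
0  1  0  1  0  1
1  0  0  3  1  0
step 5: 2  3  2  3  3  0
0  2  2  2  0  0
1  0  0  2  2  1
0  1  0  1  0  1
1  0  0  3  1  0
step 6: 3  3  2  3  3  0
0  2  2  2  0  0
1  0  0  2  2  1
0  1  0  1  0  1
1  0  0  3  1  0
step 7: 1  0  3  3  3  0
1  3  2  2  0  0
1  0  0  2  2  1
0  1  0  1  0  1
1  0  0  3  1  0
step 8: 2  0  3  3  3  0
1  3  2  2  0  0
1  0  0  2  2  1
0  1  0  1  0  1
1  0  0  3  1  0
step 9: 3  0  3  3  3  0
1  3  2  2  0  0
1  0  0  2  2  1
0  1  0  1  0  1
1  0  0  3  1  0
step 10: 0  1  3  3  3  0
2  3  2  2  0  0
1  0  0  2  2  1
0  1  0  1  0  1
1  0  0  3  1  0
step 11: 1  1  3  3  3  0
2  3  2  2  0  0
1  0  0  2  2  1
0  1  0  1  0  1
1  0  0  3  1  0
step 12: 2  1  3  3  3  0
2  3  2  2  0  0
1  0  0  2  2  1
0  1  0  1  0  1
1  0  0  3  1  0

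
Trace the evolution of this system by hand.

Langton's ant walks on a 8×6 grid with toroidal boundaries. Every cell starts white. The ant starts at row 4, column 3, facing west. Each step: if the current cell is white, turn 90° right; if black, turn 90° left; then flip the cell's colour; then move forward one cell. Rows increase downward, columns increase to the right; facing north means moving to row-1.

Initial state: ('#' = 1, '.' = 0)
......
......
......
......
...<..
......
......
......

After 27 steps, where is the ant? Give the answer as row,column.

0) ......
......
......
......
...<..
......
......
......
1) ......
......
......
...^..
...#..
......
......
......
2) ......
......
......
...#>.
...#..
......
......
......
3) ......
......
......
...##.
...#v.
......
......
......
4) ......
......
......
...##.
...<#.
......
......
......
5) ......
......
......
...##.
....#.
...v..
......
......
6) ......
......
......
...##.
....#.
..<#..
......
......
7) ......
......
......
...##.
..^.#.
..##..
......
......
8) ......
......
......
...##.
..#>#.
..##..
......
......
9) ......
......
......
...##.
..###.
..#v..
......
......
10) ......
......
......
...##.
..###.
..#.>.
......
......
11) ......
......
......
...##.
..###.
..#.#.
....v.
......
12) ......
......
......
...##.
..###.
..#.#.
...<#.
......
13) ......
......
......
...##.
..###.
..#^#.
...##.
......
14) ......
......
......
...##.
..###.
..##>.
...##.
......
15) ......
......
......
...##.
..##^.
..##..
...##.
......
16) ......
......
......
...##.
..#<..
..##..
...##.
......
17) ......
......
......
...##.
..#...
..#v..
...##.
......
18) ......
......
......
...##.
..#...
..#.>.
...##.
......
19) ......
......
......
...##.
..#...
..#.#.
...#v.
......
20) ......
......
......
...##.
..#...
..#.#.
...#.>
......
21) ......
......
......
...##.
..#...
..#.#.
...#.#
.....v
22) ......
......
......
...##.
..#...
..#.#.
...#.#
....<#
23) ......
......
......
...##.
..#...
..#.#.
...#^#
....##
24) ......
......
......
...##.
..#...
..#.#.
...##>
....##
25) ......
......
......
...##.
..#...
..#.#^
...##.
....##
26) ......
......
......
...##.
..#...
>.#.##
...##.
....##
27) ......
......
......
...##.
..#...
#.#.##
v..##.
....##

6,0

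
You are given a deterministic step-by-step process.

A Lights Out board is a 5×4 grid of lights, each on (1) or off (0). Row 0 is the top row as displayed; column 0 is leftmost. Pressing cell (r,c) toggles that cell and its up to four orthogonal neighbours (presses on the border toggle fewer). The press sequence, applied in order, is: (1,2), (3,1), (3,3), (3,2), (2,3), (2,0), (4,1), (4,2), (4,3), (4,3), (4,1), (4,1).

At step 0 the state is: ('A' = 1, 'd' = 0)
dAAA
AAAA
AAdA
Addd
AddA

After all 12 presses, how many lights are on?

12

gen 0: dAAA
AAAA
AAdA
Addd
AddA
gen 1: dAdA
Addd
AAAA
Addd
AddA
gen 2: dAdA
Addd
AdAA
dAAd
AAdA
gen 3: dAdA
Addd
AdAd
dAdA
AAdd
gen 4: dAdA
Addd
Addd
ddAd
AAAd
gen 5: dAdA
AddA
AdAA
ddAA
AAAd
gen 6: dAdA
dddA
dAAA
AdAA
AAAd
gen 7: dAdA
dddA
dAAA
AAAA
dddd
gen 8: dAdA
dddA
dAAA
AAdA
dAAA
gen 9: dAdA
dddA
dAAA
AAdd
dAdd
gen 10: dAdA
dddA
dAAA
AAdA
dAAA
gen 11: dAdA
dddA
dAAA
AddA
AddA
gen 12: dAdA
dddA
dAAA
AAdA
dAAA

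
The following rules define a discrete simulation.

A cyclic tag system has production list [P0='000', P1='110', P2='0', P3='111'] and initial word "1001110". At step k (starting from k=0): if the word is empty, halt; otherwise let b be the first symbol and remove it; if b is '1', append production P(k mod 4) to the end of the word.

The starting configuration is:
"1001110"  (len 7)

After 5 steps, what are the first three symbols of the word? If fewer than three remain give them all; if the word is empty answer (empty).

100

k=0  "1001110"  (len 7)
k=1  "001110000"  (len 9)
k=2  "01110000"  (len 8)
k=3  "1110000"  (len 7)
k=4  "110000111"  (len 9)
k=5  "10000111000"  (len 11)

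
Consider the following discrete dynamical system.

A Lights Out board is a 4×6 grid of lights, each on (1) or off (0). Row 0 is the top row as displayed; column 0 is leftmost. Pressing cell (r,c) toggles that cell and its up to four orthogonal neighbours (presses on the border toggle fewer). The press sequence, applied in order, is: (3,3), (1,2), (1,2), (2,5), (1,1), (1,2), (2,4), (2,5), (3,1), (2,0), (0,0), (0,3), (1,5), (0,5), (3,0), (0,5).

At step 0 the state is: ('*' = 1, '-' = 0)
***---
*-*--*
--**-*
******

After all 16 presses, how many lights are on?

14

0) ***---
*-*--*
--**-*
******
1) ***---
*-*--*
--*--*
**---*
2) **----
**-*-*
-----*
**---*
3) ***---
*-*--*
--*--*
**---*
4) ***---
*-*---
--*-*-
**----
5) *-*---
-*----
-**-*-
**----
6) *-----
--**--
-*--*-
**----
7) *-----
--***-
-*-*-*
**--*-
8) *-----
--****
-*-**-
**--**
9) *-----
--****
---**-
--*-**
10) *-----
*-****
**-**-
*-*-**
11) -*----
--****
**-**-
*-*-**
12) -****-
--*-**
**-**-
*-*-**
13) -*****
--*---
**-***
*-*-**
14) -***--
--*--*
**-***
*-*-**
15) -***--
--*--*
-*-***
-**-**
16) -*****
--*---
-*-***
-**-**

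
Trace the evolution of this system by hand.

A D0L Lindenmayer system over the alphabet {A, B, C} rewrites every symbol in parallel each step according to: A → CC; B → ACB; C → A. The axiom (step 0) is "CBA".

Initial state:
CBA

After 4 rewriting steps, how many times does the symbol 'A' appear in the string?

step 0: CBA
step 1: AACBCC
step 2: CCCCAACBAA
step 3: AAAACCCCAACBCCCC
step 4: CCCCCCCCAAAACCCCAACBAAAA

10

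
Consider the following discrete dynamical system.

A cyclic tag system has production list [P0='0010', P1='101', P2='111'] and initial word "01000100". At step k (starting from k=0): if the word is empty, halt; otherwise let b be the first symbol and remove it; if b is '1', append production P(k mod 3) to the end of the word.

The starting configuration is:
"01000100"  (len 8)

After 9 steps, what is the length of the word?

[0] "01000100"  (len 8)
[1] "1000100"  (len 7)
[2] "000100101"  (len 9)
[3] "00100101"  (len 8)
[4] "0100101"  (len 7)
[5] "100101"  (len 6)
[6] "00101111"  (len 8)
[7] "0101111"  (len 7)
[8] "101111"  (len 6)
[9] "01111111"  (len 8)

8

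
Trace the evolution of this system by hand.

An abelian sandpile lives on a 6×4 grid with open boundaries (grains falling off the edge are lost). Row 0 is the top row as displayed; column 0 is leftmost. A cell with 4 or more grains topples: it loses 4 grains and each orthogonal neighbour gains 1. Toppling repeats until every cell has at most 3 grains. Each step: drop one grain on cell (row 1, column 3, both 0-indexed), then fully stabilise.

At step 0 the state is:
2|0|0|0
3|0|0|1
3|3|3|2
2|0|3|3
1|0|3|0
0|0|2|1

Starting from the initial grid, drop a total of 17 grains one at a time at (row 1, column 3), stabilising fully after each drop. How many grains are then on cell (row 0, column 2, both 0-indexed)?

t=0: 2|0|0|0
3|0|0|1
3|3|3|2
2|0|3|3
1|0|3|0
0|0|2|1
t=1: 2|0|0|0
3|0|0|2
3|3|3|2
2|0|3|3
1|0|3|0
0|0|2|1
t=2: 2|0|0|0
3|0|0|3
3|3|3|2
2|0|3|3
1|0|3|0
0|0|2|1
t=3: 2|0|0|1
3|0|1|0
3|3|3|3
2|0|3|3
1|0|3|0
0|0|2|1
t=4: 2|0|0|1
3|0|1|1
3|3|3|3
2|0|3|3
1|0|3|0
0|0|2|1
t=5: 2|0|0|1
3|0|1|2
3|3|3|3
2|0|3|3
1|0|3|0
0|0|2|1
t=6: 2|0|0|1
3|0|1|3
3|3|3|3
2|0|3|3
1|0|3|0
0|0|2|1
t=7: 3|0|0|2
0|2|3|1
1|1|2|2
3|2|2|1
1|1|0|2
0|0|3|1
t=8: 3|0|0|2
0|2|3|2
1|1|2|2
3|2|2|1
1|1|0|2
0|0|3|1
t=9: 3|0|0|2
0|2|3|3
1|1|2|2
3|2|2|1
1|1|0|2
0|0|3|1
t=10: 3|0|1|3
0|3|0|1
1|1|3|3
3|2|2|1
1|1|0|2
0|0|3|1
t=11: 3|0|1|3
0|3|0|2
1|1|3|3
3|2|2|1
1|1|0|2
0|0|3|1
t=12: 3|0|1|3
0|3|0|3
1|1|3|3
3|2|2|1
1|1|0|2
0|0|3|1
t=13: 3|0|2|0
0|3|2|2
1|2|0|1
3|2|3|2
1|1|0|2
0|0|3|1
t=14: 3|0|2|0
0|3|2|3
1|2|0|1
3|2|3|2
1|1|0|2
0|0|3|1
t=15: 3|0|2|1
0|3|3|0
1|2|0|2
3|2|3|2
1|1|0|2
0|0|3|1
t=16: 3|0|2|1
0|3|3|1
1|2|0|2
3|2|3|2
1|1|0|2
0|0|3|1
t=17: 3|0|2|1
0|3|3|2
1|2|0|2
3|2|3|2
1|1|0|2
0|0|3|1

2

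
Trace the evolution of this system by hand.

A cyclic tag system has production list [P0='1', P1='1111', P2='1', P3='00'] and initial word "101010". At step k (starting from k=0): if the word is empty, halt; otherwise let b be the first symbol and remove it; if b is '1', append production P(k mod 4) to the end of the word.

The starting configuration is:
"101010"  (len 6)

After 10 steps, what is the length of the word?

gen 0: "101010"  (len 6)
gen 1: "010101"  (len 6)
gen 2: "10101"  (len 5)
gen 3: "01011"  (len 5)
gen 4: "1011"  (len 4)
gen 5: "0111"  (len 4)
gen 6: "111"  (len 3)
gen 7: "111"  (len 3)
gen 8: "1100"  (len 4)
gen 9: "1001"  (len 4)
gen 10: "0011111"  (len 7)

7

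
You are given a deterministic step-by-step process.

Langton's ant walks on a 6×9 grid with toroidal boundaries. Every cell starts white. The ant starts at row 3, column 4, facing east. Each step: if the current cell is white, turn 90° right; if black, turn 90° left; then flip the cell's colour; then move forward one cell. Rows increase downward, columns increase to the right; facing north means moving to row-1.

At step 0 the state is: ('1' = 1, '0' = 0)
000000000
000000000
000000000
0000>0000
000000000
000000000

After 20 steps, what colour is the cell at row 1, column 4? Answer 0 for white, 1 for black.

k=0  000000000
000000000
000000000
0000>0000
000000000
000000000
k=1  000000000
000000000
000000000
000010000
0000v0000
000000000
k=2  000000000
000000000
000000000
000010000
000<10000
000000000
k=3  000000000
000000000
000000000
000^10000
000110000
000000000
k=4  000000000
000000000
000000000
0001>0000
000110000
000000000
k=5  000000000
000000000
0000^0000
000100000
000110000
000000000
k=6  000000000
000000000
00001>000
000100000
000110000
000000000
k=7  000000000
000000000
000011000
00010v000
000110000
000000000
k=8  000000000
000000000
000011000
0001<1000
000110000
000000000
k=9  000000000
000000000
0000^1000
000111000
000110000
000000000
k=10  000000000
000000000
000<01000
000111000
000110000
000000000
k=11  000000000
000^00000
000101000
000111000
000110000
000000000
k=12  000000000
0001>0000
000101000
000111000
000110000
000000000
k=13  000000000
000110000
0001v1000
000111000
000110000
000000000
k=14  000000000
000110000
000<11000
000111000
000110000
000000000
k=15  000000000
000110000
000011000
000v11000
000110000
000000000
k=16  000000000
000110000
000011000
0000>1000
000110000
000000000
k=17  000000000
000110000
0000^1000
000001000
000110000
000000000
k=18  000000000
000110000
000<01000
000001000
000110000
000000000
k=19  000000000
000^10000
000101000
000001000
000110000
000000000
k=20  000000000
00<010000
000101000
000001000
000110000
000000000

1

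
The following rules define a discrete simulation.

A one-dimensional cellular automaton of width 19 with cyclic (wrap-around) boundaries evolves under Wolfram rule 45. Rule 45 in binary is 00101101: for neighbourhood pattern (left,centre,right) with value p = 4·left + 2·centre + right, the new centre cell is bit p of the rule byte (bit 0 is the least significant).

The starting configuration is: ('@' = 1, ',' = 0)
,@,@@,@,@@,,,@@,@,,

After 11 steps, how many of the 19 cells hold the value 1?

0) ,@,@@,@,@@,,,@@,@,,
1) ,@@@,@@@@,,@,@,@@,@
2) @@,,@@,,,,,@@@@@,@@
3) ,,,,@,,@@@,@,,,,@@,
4) @@@,@,,@,,@@,@@,@,,
5) @,,@@,,@,,@,@@,@@,,
6) @,,@,,,@,,@@@,@@,,,
7) @,,@,@,@,,@,,@@,,@,
8) @,,@@@@@,,@,,@,,,@@
9) ,,,@,,,,,,@,,@,@,@,
10) @@,@,@@@@,@,,@@@@@,
11) @,@@@@,,,@@,,@,,,,@

9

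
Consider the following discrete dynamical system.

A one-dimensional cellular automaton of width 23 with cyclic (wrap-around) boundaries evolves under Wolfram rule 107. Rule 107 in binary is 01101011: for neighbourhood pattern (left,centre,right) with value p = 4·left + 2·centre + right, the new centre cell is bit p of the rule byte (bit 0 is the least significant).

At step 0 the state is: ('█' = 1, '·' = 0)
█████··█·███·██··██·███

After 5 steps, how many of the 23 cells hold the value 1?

gen 0: █████··█·███·██··██·███
gen 1: ····█·█·██·████·█████··
gen 2: ████·█·█████··███···█·█
gen 3: ···██·██···█·██·█·██·██
gen 4: ·███████·██·████·██████
gen 5: ██·····██████··███····█

12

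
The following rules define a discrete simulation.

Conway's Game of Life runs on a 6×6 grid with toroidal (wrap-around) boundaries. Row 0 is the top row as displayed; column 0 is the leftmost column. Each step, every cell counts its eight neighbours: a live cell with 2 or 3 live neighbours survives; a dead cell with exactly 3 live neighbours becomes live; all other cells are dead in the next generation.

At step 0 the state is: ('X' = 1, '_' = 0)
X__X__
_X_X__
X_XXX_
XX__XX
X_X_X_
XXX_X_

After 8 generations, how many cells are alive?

step 0: X__X__
_X_X__
X_XXX_
XX__XX
X_X_X_
XXX_X_
step 1: X__XXX
XX___X
______
______
__X_X_
X_X_X_
step 2: __XX__
_X____
X_____
______
_X___X
X_X___
step 3: __XX__
_XX___
______
X_____
XX____
X_XX__
step 4: ______
_XXX__
_X____
XX____
X_X__X
X__X__
step 5: _X_X__
_XX___
______
__X__X
__X__X
XX___X
step 6: ______
_XX___
_XX___
______
__X_XX
_X__XX
step 7: XXX___
_XX___
_XX___
_XXX__
X__XXX
X__XXX
step 8: ____X_
___X__
X_____
_____X
______
______

4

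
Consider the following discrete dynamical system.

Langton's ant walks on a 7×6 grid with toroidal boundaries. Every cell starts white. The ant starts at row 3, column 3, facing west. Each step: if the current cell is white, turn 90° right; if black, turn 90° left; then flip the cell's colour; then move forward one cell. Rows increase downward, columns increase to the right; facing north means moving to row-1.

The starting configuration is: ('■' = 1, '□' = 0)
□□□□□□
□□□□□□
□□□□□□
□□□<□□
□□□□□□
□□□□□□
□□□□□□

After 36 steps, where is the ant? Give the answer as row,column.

0) □□□□□□
□□□□□□
□□□□□□
□□□<□□
□□□□□□
□□□□□□
□□□□□□
1) □□□□□□
□□□□□□
□□□^□□
□□□■□□
□□□□□□
□□□□□□
□□□□□□
2) □□□□□□
□□□□□□
□□□■>□
□□□■□□
□□□□□□
□□□□□□
□□□□□□
3) □□□□□□
□□□□□□
□□□■■□
□□□■v□
□□□□□□
□□□□□□
□□□□□□
4) □□□□□□
□□□□□□
□□□■■□
□□□<■□
□□□□□□
□□□□□□
□□□□□□
5) □□□□□□
□□□□□□
□□□■■□
□□□□■□
□□□v□□
□□□□□□
□□□□□□
6) □□□□□□
□□□□□□
□□□■■□
□□□□■□
□□<■□□
□□□□□□
□□□□□□
7) □□□□□□
□□□□□□
□□□■■□
□□^□■□
□□■■□□
□□□□□□
□□□□□□
8) □□□□□□
□□□□□□
□□□■■□
□□■>■□
□□■■□□
□□□□□□
□□□□□□
9) □□□□□□
□□□□□□
□□□■■□
□□■■■□
□□■v□□
□□□□□□
□□□□□□
10) □□□□□□
□□□□□□
□□□■■□
□□■■■□
□□■□>□
□□□□□□
□□□□□□
11) □□□□□□
□□□□□□
□□□■■□
□□■■■□
□□■□■□
□□□□v□
□□□□□□
12) □□□□□□
□□□□□□
□□□■■□
□□■■■□
□□■□■□
□□□<■□
□□□□□□
13) □□□□□□
□□□□□□
□□□■■□
□□■■■□
□□■^■□
□□□■■□
□□□□□□
14) □□□□□□
□□□□□□
□□□■■□
□□■■■□
□□■■>□
□□□■■□
□□□□□□
15) □□□□□□
□□□□□□
□□□■■□
□□■■^□
□□■■□□
□□□■■□
□□□□□□
16) □□□□□□
□□□□□□
□□□■■□
□□■<□□
□□■■□□
□□□■■□
□□□□□□
17) □□□□□□
□□□□□□
□□□■■□
□□■□□□
□□■v□□
□□□■■□
□□□□□□
18) □□□□□□
□□□□□□
□□□■■□
□□■□□□
□□■□>□
□□□■■□
□□□□□□
19) □□□□□□
□□□□□□
□□□■■□
□□■□□□
□□■□■□
□□□■v□
□□□□□□
20) □□□□□□
□□□□□□
□□□■■□
□□■□□□
□□■□■□
□□□■□>
□□□□□□
21) □□□□□□
□□□□□□
□□□■■□
□□■□□□
□□■□■□
□□□■□■
□□□□□v
22) □□□□□□
□□□□□□
□□□■■□
□□■□□□
□□■□■□
□□□■□■
□□□□<■
23) □□□□□□
□□□□□□
□□□■■□
□□■□□□
□□■□■□
□□□■^■
□□□□■■
24) □□□□□□
□□□□□□
□□□■■□
□□■□□□
□□■□■□
□□□■■>
□□□□■■
25) □□□□□□
□□□□□□
□□□■■□
□□■□□□
□□■□■^
□□□■■□
□□□□■■
26) □□□□□□
□□□□□□
□□□■■□
□□■□□□
>□■□■■
□□□■■□
□□□□■■
27) □□□□□□
□□□□□□
□□□■■□
□□■□□□
■□■□■■
v□□■■□
□□□□■■
28) □□□□□□
□□□□□□
□□□■■□
□□■□□□
■□■□■■
■□□■■<
□□□□■■
29) □□□□□□
□□□□□□
□□□■■□
□□■□□□
■□■□■^
■□□■■■
□□□□■■
30) □□□□□□
□□□□□□
□□□■■□
□□■□□□
■□■□<□
■□□■■■
□□□□■■
31) □□□□□□
□□□□□□
□□□■■□
□□■□□□
■□■□□□
■□□■v■
□□□□■■
32) □□□□□□
□□□□□□
□□□■■□
□□■□□□
■□■□□□
■□□■□>
□□□□■■
33) □□□□□□
□□□□□□
□□□■■□
□□■□□□
■□■□□^
■□□■□□
□□□□■■
34) □□□□□□
□□□□□□
□□□■■□
□□■□□□
>□■□□■
■□□■□□
□□□□■■
35) □□□□□□
□□□□□□
□□□■■□
^□■□□□
□□■□□■
■□□■□□
□□□□■■
36) □□□□□□
□□□□□□
□□□■■□
■>■□□□
□□■□□■
■□□■□□
□□□□■■

3,1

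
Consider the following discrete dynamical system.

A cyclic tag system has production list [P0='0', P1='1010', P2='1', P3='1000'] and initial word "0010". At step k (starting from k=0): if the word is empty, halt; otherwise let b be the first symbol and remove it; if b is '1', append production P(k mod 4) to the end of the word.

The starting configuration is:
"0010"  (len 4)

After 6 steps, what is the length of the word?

0) "0010"  (len 4)
1) "010"  (len 3)
2) "10"  (len 2)
3) "01"  (len 2)
4) "1"  (len 1)
5) "0"  (len 1)
6) (halted — word empty)

0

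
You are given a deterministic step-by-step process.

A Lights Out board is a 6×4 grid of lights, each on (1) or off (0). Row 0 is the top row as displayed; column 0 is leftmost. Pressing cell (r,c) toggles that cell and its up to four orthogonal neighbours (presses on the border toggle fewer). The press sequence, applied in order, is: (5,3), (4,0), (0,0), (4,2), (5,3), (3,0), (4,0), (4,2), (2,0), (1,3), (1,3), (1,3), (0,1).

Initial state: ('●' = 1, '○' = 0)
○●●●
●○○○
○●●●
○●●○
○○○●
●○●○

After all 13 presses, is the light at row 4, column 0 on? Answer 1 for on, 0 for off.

step 0: ○●●●
●○○○
○●●●
○●●○
○○○●
●○●○
step 1: ○●●●
●○○○
○●●●
○●●○
○○○○
●○○●
step 2: ○●●●
●○○○
○●●●
●●●○
●●○○
○○○●
step 3: ●○●●
○○○○
○●●●
●●●○
●●○○
○○○●
step 4: ●○●●
○○○○
○●●●
●●○○
●○●●
○○●●
step 5: ●○●●
○○○○
○●●●
●●○○
●○●○
○○○○
step 6: ●○●●
○○○○
●●●●
○○○○
○○●○
○○○○
step 7: ●○●●
○○○○
●●●●
●○○○
●●●○
●○○○
step 8: ●○●●
○○○○
●●●●
●○●○
●○○●
●○●○
step 9: ●○●●
●○○○
○○●●
○○●○
●○○●
●○●○
step 10: ●○●○
●○●●
○○●○
○○●○
●○○●
●○●○
step 11: ●○●●
●○○○
○○●●
○○●○
●○○●
●○●○
step 12: ●○●○
●○●●
○○●○
○○●○
●○○●
●○●○
step 13: ○●○○
●●●●
○○●○
○○●○
●○○●
●○●○

1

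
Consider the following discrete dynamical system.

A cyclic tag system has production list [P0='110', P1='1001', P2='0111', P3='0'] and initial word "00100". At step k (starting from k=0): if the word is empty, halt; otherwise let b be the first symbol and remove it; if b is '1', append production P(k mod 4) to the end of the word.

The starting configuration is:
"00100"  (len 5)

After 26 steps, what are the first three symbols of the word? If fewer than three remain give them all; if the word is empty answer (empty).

[0] "00100"  (len 5)
[1] "0100"  (len 4)
[2] "100"  (len 3)
[3] "000111"  (len 6)
[4] "00111"  (len 5)
[5] "0111"  (len 4)
[6] "111"  (len 3)
[7] "110111"  (len 6)
[8] "101110"  (len 6)
[9] "01110110"  (len 8)
[10] "1110110"  (len 7)
[11] "1101100111"  (len 10)
[12] "1011001110"  (len 10)
[13] "011001110110"  (len 12)
[14] "11001110110"  (len 11)
[15] "10011101100111"  (len 14)
[16] "00111011001110"  (len 14)
[17] "0111011001110"  (len 13)
[18] "111011001110"  (len 12)
[19] "110110011100111"  (len 15)
[20] "101100111001110"  (len 15)
[21] "01100111001110110"  (len 17)
[22] "1100111001110110"  (len 16)
[23] "1001110011101100111"  (len 19)
[24] "0011100111011001110"  (len 19)
[25] "011100111011001110"  (len 18)
[26] "11100111011001110"  (len 17)

111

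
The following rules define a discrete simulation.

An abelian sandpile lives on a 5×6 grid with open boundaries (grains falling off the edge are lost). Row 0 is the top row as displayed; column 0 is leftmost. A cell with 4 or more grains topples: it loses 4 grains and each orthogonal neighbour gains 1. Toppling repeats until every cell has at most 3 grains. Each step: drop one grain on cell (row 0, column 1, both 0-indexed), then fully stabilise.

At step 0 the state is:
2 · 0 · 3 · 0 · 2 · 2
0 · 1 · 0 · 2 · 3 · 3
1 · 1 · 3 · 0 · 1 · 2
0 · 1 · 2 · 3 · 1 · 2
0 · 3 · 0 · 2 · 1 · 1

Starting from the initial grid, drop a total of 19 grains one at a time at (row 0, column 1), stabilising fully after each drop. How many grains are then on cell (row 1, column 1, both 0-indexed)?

gen 0: 2 · 0 · 3 · 0 · 2 · 2
0 · 1 · 0 · 2 · 3 · 3
1 · 1 · 3 · 0 · 1 · 2
0 · 1 · 2 · 3 · 1 · 2
0 · 3 · 0 · 2 · 1 · 1
gen 1: 2 · 1 · 3 · 0 · 2 · 2
0 · 1 · 0 · 2 · 3 · 3
1 · 1 · 3 · 0 · 1 · 2
0 · 1 · 2 · 3 · 1 · 2
0 · 3 · 0 · 2 · 1 · 1
gen 2: 2 · 2 · 3 · 0 · 2 · 2
0 · 1 · 0 · 2 · 3 · 3
1 · 1 · 3 · 0 · 1 · 2
0 · 1 · 2 · 3 · 1 · 2
0 · 3 · 0 · 2 · 1 · 1
gen 3: 2 · 3 · 3 · 0 · 2 · 2
0 · 1 · 0 · 2 · 3 · 3
1 · 1 · 3 · 0 · 1 · 2
0 · 1 · 2 · 3 · 1 · 2
0 · 3 · 0 · 2 · 1 · 1
gen 4: 3 · 1 · 0 · 1 · 2 · 2
0 · 2 · 1 · 2 · 3 · 3
1 · 1 · 3 · 0 · 1 · 2
0 · 1 · 2 · 3 · 1 · 2
0 · 3 · 0 · 2 · 1 · 1
gen 5: 3 · 2 · 0 · 1 · 2 · 2
0 · 2 · 1 · 2 · 3 · 3
1 · 1 · 3 · 0 · 1 · 2
0 · 1 · 2 · 3 · 1 · 2
0 · 3 · 0 · 2 · 1 · 1
gen 6: 3 · 3 · 0 · 1 · 2 · 2
0 · 2 · 1 · 2 · 3 · 3
1 · 1 · 3 · 0 · 1 · 2
0 · 1 · 2 · 3 · 1 · 2
0 · 3 · 0 · 2 · 1 · 1
gen 7: 0 · 1 · 1 · 1 · 2 · 2
1 · 3 · 1 · 2 · 3 · 3
1 · 1 · 3 · 0 · 1 · 2
0 · 1 · 2 · 3 · 1 · 2
0 · 3 · 0 · 2 · 1 · 1
gen 8: 0 · 2 · 1 · 1 · 2 · 2
1 · 3 · 1 · 2 · 3 · 3
1 · 1 · 3 · 0 · 1 · 2
0 · 1 · 2 · 3 · 1 · 2
0 · 3 · 0 · 2 · 1 · 1
gen 9: 0 · 3 · 1 · 1 · 2 · 2
1 · 3 · 1 · 2 · 3 · 3
1 · 1 · 3 · 0 · 1 · 2
0 · 1 · 2 · 3 · 1 · 2
0 · 3 · 0 · 2 · 1 · 1
gen 10: 1 · 1 · 2 · 1 · 2 · 2
2 · 0 · 2 · 2 · 3 · 3
1 · 2 · 3 · 0 · 1 · 2
0 · 1 · 2 · 3 · 1 · 2
0 · 3 · 0 · 2 · 1 · 1
gen 11: 1 · 2 · 2 · 1 · 2 · 2
2 · 0 · 2 · 2 · 3 · 3
1 · 2 · 3 · 0 · 1 · 2
0 · 1 · 2 · 3 · 1 · 2
0 · 3 · 0 · 2 · 1 · 1
gen 12: 1 · 3 · 2 · 1 · 2 · 2
2 · 0 · 2 · 2 · 3 · 3
1 · 2 · 3 · 0 · 1 · 2
0 · 1 · 2 · 3 · 1 · 2
0 · 3 · 0 · 2 · 1 · 1
gen 13: 2 · 0 · 3 · 1 · 2 · 2
2 · 1 · 2 · 2 · 3 · 3
1 · 2 · 3 · 0 · 1 · 2
0 · 1 · 2 · 3 · 1 · 2
0 · 3 · 0 · 2 · 1 · 1
gen 14: 2 · 1 · 3 · 1 · 2 · 2
2 · 1 · 2 · 2 · 3 · 3
1 · 2 · 3 · 0 · 1 · 2
0 · 1 · 2 · 3 · 1 · 2
0 · 3 · 0 · 2 · 1 · 1
gen 15: 2 · 2 · 3 · 1 · 2 · 2
2 · 1 · 2 · 2 · 3 · 3
1 · 2 · 3 · 0 · 1 · 2
0 · 1 · 2 · 3 · 1 · 2
0 · 3 · 0 · 2 · 1 · 1
gen 16: 2 · 3 · 3 · 1 · 2 · 2
2 · 1 · 2 · 2 · 3 · 3
1 · 2 · 3 · 0 · 1 · 2
0 · 1 · 2 · 3 · 1 · 2
0 · 3 · 0 · 2 · 1 · 1
gen 17: 3 · 1 · 0 · 2 · 2 · 2
2 · 2 · 3 · 2 · 3 · 3
1 · 2 · 3 · 0 · 1 · 2
0 · 1 · 2 · 3 · 1 · 2
0 · 3 · 0 · 2 · 1 · 1
gen 18: 3 · 2 · 0 · 2 · 2 · 2
2 · 2 · 3 · 2 · 3 · 3
1 · 2 · 3 · 0 · 1 · 2
0 · 1 · 2 · 3 · 1 · 2
0 · 3 · 0 · 2 · 1 · 1
gen 19: 3 · 3 · 0 · 2 · 2 · 2
2 · 2 · 3 · 2 · 3 · 3
1 · 2 · 3 · 0 · 1 · 2
0 · 1 · 2 · 3 · 1 · 2
0 · 3 · 0 · 2 · 1 · 1

2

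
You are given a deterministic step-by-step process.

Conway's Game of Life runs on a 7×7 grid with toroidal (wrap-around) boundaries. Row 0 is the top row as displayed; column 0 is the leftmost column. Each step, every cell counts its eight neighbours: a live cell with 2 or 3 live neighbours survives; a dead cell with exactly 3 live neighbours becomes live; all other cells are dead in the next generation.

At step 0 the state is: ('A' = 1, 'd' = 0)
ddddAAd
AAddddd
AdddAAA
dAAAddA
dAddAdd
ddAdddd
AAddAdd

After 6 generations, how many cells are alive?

11

gen 0: ddddAAd
AAddddd
AdddAAA
dAAAddA
dAddAdd
ddAdddd
AAddAdd
gen 1: ddddAAA
AAddddd
dddAAAd
dAAAddA
AAddddd
AdAAddd
dAdAAAd
gen 2: dAAAddA
AddAddd
dddAAAA
dAdAdAA
ddddddA
AddAddA
AAddddd
gen 3: dddAddA
AAddddd
dddAddd
ddAAddd
ddAdAdd
dAddddA
dddAddd
gen 4: AdAdddd
AdAdddd
dAdAddd
ddAdAdd
dAAdddd
ddAAddd
AdAdddd
gen 5: AdAAddA
AdAAddd
dAdAddd
ddddddd
dAddddd
dddAddd
ddAdddd
gen 6: AdddddA
AdddAdA
dAdAddd
ddAdddd
ddddddd
ddAdddd
dAAdddd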